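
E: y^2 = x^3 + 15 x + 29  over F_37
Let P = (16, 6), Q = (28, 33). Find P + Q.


P != Q, so use the chord formula.
s = (y2 - y1) / (x2 - x1) = (27) / (12) mod 37 = 30
x3 = s^2 - x1 - x2 mod 37 = 30^2 - 16 - 28 = 5
y3 = s (x1 - x3) - y1 mod 37 = 30 * (16 - 5) - 6 = 28

P + Q = (5, 28)


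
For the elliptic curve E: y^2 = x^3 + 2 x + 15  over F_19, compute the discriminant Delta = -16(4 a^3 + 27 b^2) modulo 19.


4 a^3 + 27 b^2 = 4*2^3 + 27*15^2 = 32 + 6075 = 6107
Delta = -16 * (6107) = -97712
Delta mod 19 = 5

Delta = 5 (mod 19)


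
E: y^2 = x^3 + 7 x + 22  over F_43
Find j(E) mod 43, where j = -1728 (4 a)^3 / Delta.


Delta = -16(4 a^3 + 27 b^2) mod 43 = 42
-1728 * (4 a)^3 = -1728 * (4*7)^3 mod 43 = 39
j = 39 * 42^(-1) mod 43 = 4

j = 4 (mod 43)


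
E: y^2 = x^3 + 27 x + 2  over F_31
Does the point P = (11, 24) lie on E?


Check whether y^2 = x^3 + 27 x + 2 (mod 31) for (x, y) = (11, 24).
LHS: y^2 = 24^2 mod 31 = 18
RHS: x^3 + 27 x + 2 = 11^3 + 27*11 + 2 mod 31 = 18
LHS = RHS

Yes, on the curve


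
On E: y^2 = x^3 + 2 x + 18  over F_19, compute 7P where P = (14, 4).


k = 7 = 111_2 (binary, LSB first: 111)
Double-and-add from P = (14, 4):
  bit 0 = 1: acc = O + (14, 4) = (14, 4)
  bit 1 = 1: acc = (14, 4) + (2, 7) = (9, 9)
  bit 2 = 1: acc = (9, 9) + (16, 17) = (5, 1)

7P = (5, 1)


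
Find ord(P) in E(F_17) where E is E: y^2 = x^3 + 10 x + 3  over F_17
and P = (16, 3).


Compute successive multiples of P until we hit O:
  1P = (16, 3)
  2P = (10, 10)
  3P = (7, 12)
  4P = (12, 10)
  5P = (8, 0)
  6P = (12, 7)
  7P = (7, 5)
  8P = (10, 7)
  ... (continuing to 10P)
  10P = O

ord(P) = 10


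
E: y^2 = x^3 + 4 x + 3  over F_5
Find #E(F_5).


For each x in F_5, count y with y^2 = x^3 + 4 x + 3 mod 5:
  x = 2: RHS = 4, y in [2, 3]  -> 2 point(s)
Affine points: 2. Add the point at infinity: total = 3.

#E(F_5) = 3


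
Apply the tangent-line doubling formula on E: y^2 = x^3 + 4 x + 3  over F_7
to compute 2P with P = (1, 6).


Doubling: s = (3 x1^2 + a) / (2 y1)
s = (3*1^2 + 4) / (2*6) mod 7 = 0
x3 = s^2 - 2 x1 mod 7 = 0^2 - 2*1 = 5
y3 = s (x1 - x3) - y1 mod 7 = 0 * (1 - 5) - 6 = 1

2P = (5, 1)


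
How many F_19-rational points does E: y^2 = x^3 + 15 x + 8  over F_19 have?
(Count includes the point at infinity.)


For each x in F_19, count y with y^2 = x^3 + 15 x + 8 mod 19:
  x = 1: RHS = 5, y in [9, 10]  -> 2 point(s)
  x = 3: RHS = 4, y in [2, 17]  -> 2 point(s)
  x = 7: RHS = 0, y in [0]  -> 1 point(s)
  x = 9: RHS = 17, y in [6, 13]  -> 2 point(s)
  x = 12: RHS = 16, y in [4, 15]  -> 2 point(s)
  x = 13: RHS = 6, y in [5, 14]  -> 2 point(s)
  x = 14: RHS = 17, y in [6, 13]  -> 2 point(s)
  x = 15: RHS = 17, y in [6, 13]  -> 2 point(s)
  x = 18: RHS = 11, y in [7, 12]  -> 2 point(s)
Affine points: 17. Add the point at infinity: total = 18.

#E(F_19) = 18


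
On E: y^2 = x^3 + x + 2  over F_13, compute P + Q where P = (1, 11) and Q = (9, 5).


P != Q, so use the chord formula.
s = (y2 - y1) / (x2 - x1) = (7) / (8) mod 13 = 9
x3 = s^2 - x1 - x2 mod 13 = 9^2 - 1 - 9 = 6
y3 = s (x1 - x3) - y1 mod 13 = 9 * (1 - 6) - 11 = 9

P + Q = (6, 9)


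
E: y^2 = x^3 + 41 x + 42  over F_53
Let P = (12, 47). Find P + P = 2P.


Doubling: s = (3 x1^2 + a) / (2 y1)
s = (3*12^2 + 41) / (2*47) mod 53 = 18
x3 = s^2 - 2 x1 mod 53 = 18^2 - 2*12 = 35
y3 = s (x1 - x3) - y1 mod 53 = 18 * (12 - 35) - 47 = 16

2P = (35, 16)


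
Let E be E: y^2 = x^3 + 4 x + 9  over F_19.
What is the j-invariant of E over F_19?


Delta = -16(4 a^3 + 27 b^2) mod 19 = 14
-1728 * (4 a)^3 = -1728 * (4*4)^3 mod 19 = 11
j = 11 * 14^(-1) mod 19 = 13

j = 13 (mod 19)


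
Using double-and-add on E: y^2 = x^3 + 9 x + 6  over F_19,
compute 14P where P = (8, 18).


k = 14 = 1110_2 (binary, LSB first: 0111)
Double-and-add from P = (8, 18):
  bit 0 = 0: acc unchanged = O
  bit 1 = 1: acc = O + (0, 14) = (0, 14)
  bit 2 = 1: acc = (0, 14) + (1, 4) = (4, 7)
  bit 3 = 1: acc = (4, 7) + (5, 9) = (14, 11)

14P = (14, 11)


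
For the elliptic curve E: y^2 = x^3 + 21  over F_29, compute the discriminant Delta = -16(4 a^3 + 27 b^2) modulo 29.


4 a^3 + 27 b^2 = 4*0^3 + 27*21^2 = 0 + 11907 = 11907
Delta = -16 * (11907) = -190512
Delta mod 29 = 18

Delta = 18 (mod 29)


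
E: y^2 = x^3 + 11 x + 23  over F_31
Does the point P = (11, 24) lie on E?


Check whether y^2 = x^3 + 11 x + 23 (mod 31) for (x, y) = (11, 24).
LHS: y^2 = 24^2 mod 31 = 18
RHS: x^3 + 11 x + 23 = 11^3 + 11*11 + 23 mod 31 = 18
LHS = RHS

Yes, on the curve


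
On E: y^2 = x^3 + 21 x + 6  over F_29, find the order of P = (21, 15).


Compute successive multiples of P until we hit O:
  1P = (21, 15)
  2P = (0, 21)
  3P = (14, 12)
  4P = (22, 26)
  5P = (20, 25)
  6P = (1, 17)
  7P = (16, 28)
  8P = (15, 10)
  ... (continuing to 28P)
  28P = O

ord(P) = 28


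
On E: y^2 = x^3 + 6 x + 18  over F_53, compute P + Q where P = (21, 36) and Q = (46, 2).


P != Q, so use the chord formula.
s = (y2 - y1) / (x2 - x1) = (19) / (25) mod 53 = 5
x3 = s^2 - x1 - x2 mod 53 = 5^2 - 21 - 46 = 11
y3 = s (x1 - x3) - y1 mod 53 = 5 * (21 - 11) - 36 = 14

P + Q = (11, 14)


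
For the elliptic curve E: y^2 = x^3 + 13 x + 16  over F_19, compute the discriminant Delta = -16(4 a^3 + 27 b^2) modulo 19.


4 a^3 + 27 b^2 = 4*13^3 + 27*16^2 = 8788 + 6912 = 15700
Delta = -16 * (15700) = -251200
Delta mod 19 = 18

Delta = 18 (mod 19)


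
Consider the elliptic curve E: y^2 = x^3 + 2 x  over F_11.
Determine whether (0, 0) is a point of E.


Check whether y^2 = x^3 + 2 x + 0 (mod 11) for (x, y) = (0, 0).
LHS: y^2 = 0^2 mod 11 = 0
RHS: x^3 + 2 x + 0 = 0^3 + 2*0 + 0 mod 11 = 0
LHS = RHS

Yes, on the curve


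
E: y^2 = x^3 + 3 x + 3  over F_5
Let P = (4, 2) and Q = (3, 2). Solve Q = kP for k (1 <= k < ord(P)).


Enumerate multiples of P until we hit Q = (3, 2):
  1P = (4, 2)
  2P = (3, 2)
Match found at i = 2.

k = 2


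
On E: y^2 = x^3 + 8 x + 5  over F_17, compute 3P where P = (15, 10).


k = 3 = 11_2 (binary, LSB first: 11)
Double-and-add from P = (15, 10):
  bit 0 = 1: acc = O + (15, 10) = (15, 10)
  bit 1 = 1: acc = (15, 10) + (5, 0) = (15, 7)

3P = (15, 7)


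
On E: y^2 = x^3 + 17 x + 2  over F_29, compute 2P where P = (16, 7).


Doubling: s = (3 x1^2 + a) / (2 y1)
s = (3*16^2 + 17) / (2*7) mod 29 = 25
x3 = s^2 - 2 x1 mod 29 = 25^2 - 2*16 = 13
y3 = s (x1 - x3) - y1 mod 29 = 25 * (16 - 13) - 7 = 10

2P = (13, 10)


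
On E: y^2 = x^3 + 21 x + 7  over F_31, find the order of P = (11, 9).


Compute successive multiples of P until we hit O:
  1P = (11, 9)
  2P = (6, 15)
  3P = (8, 6)
  4P = (13, 20)
  5P = (14, 21)
  6P = (22, 9)
  7P = (29, 22)
  8P = (23, 3)
  ... (continuing to 20P)
  20P = O

ord(P) = 20


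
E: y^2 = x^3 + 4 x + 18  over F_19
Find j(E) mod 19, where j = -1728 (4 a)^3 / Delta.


Delta = -16(4 a^3 + 27 b^2) mod 19 = 13
-1728 * (4 a)^3 = -1728 * (4*4)^3 mod 19 = 11
j = 11 * 13^(-1) mod 19 = 14

j = 14 (mod 19)


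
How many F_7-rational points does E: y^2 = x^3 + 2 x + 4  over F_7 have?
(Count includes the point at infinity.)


For each x in F_7, count y with y^2 = x^3 + 2 x + 4 mod 7:
  x = 0: RHS = 4, y in [2, 5]  -> 2 point(s)
  x = 1: RHS = 0, y in [0]  -> 1 point(s)
  x = 2: RHS = 2, y in [3, 4]  -> 2 point(s)
  x = 3: RHS = 2, y in [3, 4]  -> 2 point(s)
  x = 6: RHS = 1, y in [1, 6]  -> 2 point(s)
Affine points: 9. Add the point at infinity: total = 10.

#E(F_7) = 10


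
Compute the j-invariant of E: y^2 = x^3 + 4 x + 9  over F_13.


Delta = -16(4 a^3 + 27 b^2) mod 13 = 3
-1728 * (4 a)^3 = -1728 * (4*4)^3 mod 13 = 1
j = 1 * 3^(-1) mod 13 = 9

j = 9 (mod 13)


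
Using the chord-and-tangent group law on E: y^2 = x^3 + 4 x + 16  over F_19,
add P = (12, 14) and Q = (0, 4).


P != Q, so use the chord formula.
s = (y2 - y1) / (x2 - x1) = (9) / (7) mod 19 = 4
x3 = s^2 - x1 - x2 mod 19 = 4^2 - 12 - 0 = 4
y3 = s (x1 - x3) - y1 mod 19 = 4 * (12 - 4) - 14 = 18

P + Q = (4, 18)


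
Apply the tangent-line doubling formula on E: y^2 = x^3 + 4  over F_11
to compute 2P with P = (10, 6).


Doubling: s = (3 x1^2 + a) / (2 y1)
s = (3*10^2 + 0) / (2*6) mod 11 = 3
x3 = s^2 - 2 x1 mod 11 = 3^2 - 2*10 = 0
y3 = s (x1 - x3) - y1 mod 11 = 3 * (10 - 0) - 6 = 2

2P = (0, 2)


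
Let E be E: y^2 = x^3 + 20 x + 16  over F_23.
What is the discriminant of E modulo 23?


4 a^3 + 27 b^2 = 4*20^3 + 27*16^2 = 32000 + 6912 = 38912
Delta = -16 * (38912) = -622592
Delta mod 23 = 18

Delta = 18 (mod 23)


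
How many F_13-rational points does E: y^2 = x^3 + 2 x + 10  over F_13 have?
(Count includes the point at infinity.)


For each x in F_13, count y with y^2 = x^3 + 2 x + 10 mod 13:
  x = 0: RHS = 10, y in [6, 7]  -> 2 point(s)
  x = 1: RHS = 0, y in [0]  -> 1 point(s)
  x = 2: RHS = 9, y in [3, 10]  -> 2 point(s)
  x = 3: RHS = 4, y in [2, 11]  -> 2 point(s)
  x = 4: RHS = 4, y in [2, 11]  -> 2 point(s)
  x = 6: RHS = 4, y in [2, 11]  -> 2 point(s)
  x = 7: RHS = 3, y in [4, 9]  -> 2 point(s)
  x = 9: RHS = 3, y in [4, 9]  -> 2 point(s)
  x = 10: RHS = 3, y in [4, 9]  -> 2 point(s)
Affine points: 17. Add the point at infinity: total = 18.

#E(F_13) = 18


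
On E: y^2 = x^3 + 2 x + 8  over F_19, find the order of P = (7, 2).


Compute successive multiples of P until we hit O:
  1P = (7, 2)
  2P = (2, 18)
  3P = (2, 1)
  4P = (7, 17)
  5P = O

ord(P) = 5


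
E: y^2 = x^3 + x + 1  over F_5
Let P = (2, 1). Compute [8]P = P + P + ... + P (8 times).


k = 8 = 1000_2 (binary, LSB first: 0001)
Double-and-add from P = (2, 1):
  bit 0 = 0: acc unchanged = O
  bit 1 = 0: acc unchanged = O
  bit 2 = 0: acc unchanged = O
  bit 3 = 1: acc = O + (2, 4) = (2, 4)

8P = (2, 4)


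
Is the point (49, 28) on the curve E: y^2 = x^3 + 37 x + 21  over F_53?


Check whether y^2 = x^3 + 37 x + 21 (mod 53) for (x, y) = (49, 28).
LHS: y^2 = 28^2 mod 53 = 42
RHS: x^3 + 37 x + 21 = 49^3 + 37*49 + 21 mod 53 = 21
LHS != RHS

No, not on the curve


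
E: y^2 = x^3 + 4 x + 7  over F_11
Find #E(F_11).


For each x in F_11, count y with y^2 = x^3 + 4 x + 7 mod 11:
  x = 1: RHS = 1, y in [1, 10]  -> 2 point(s)
  x = 2: RHS = 1, y in [1, 10]  -> 2 point(s)
  x = 5: RHS = 9, y in [3, 8]  -> 2 point(s)
  x = 6: RHS = 5, y in [4, 7]  -> 2 point(s)
  x = 7: RHS = 4, y in [2, 9]  -> 2 point(s)
  x = 8: RHS = 1, y in [1, 10]  -> 2 point(s)
Affine points: 12. Add the point at infinity: total = 13.

#E(F_11) = 13


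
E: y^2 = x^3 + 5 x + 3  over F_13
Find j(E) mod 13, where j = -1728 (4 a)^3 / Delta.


Delta = -16(4 a^3 + 27 b^2) mod 13 = 7
-1728 * (4 a)^3 = -1728 * (4*5)^3 mod 13 = 5
j = 5 * 7^(-1) mod 13 = 10

j = 10 (mod 13)


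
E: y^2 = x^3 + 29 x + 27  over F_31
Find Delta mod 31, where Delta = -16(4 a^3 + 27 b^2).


4 a^3 + 27 b^2 = 4*29^3 + 27*27^2 = 97556 + 19683 = 117239
Delta = -16 * (117239) = -1875824
Delta mod 31 = 17

Delta = 17 (mod 31)


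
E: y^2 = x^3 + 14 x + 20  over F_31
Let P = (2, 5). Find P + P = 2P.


Doubling: s = (3 x1^2 + a) / (2 y1)
s = (3*2^2 + 14) / (2*5) mod 31 = 15
x3 = s^2 - 2 x1 mod 31 = 15^2 - 2*2 = 4
y3 = s (x1 - x3) - y1 mod 31 = 15 * (2 - 4) - 5 = 27

2P = (4, 27)


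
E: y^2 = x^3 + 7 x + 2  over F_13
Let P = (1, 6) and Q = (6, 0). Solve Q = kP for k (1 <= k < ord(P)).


Enumerate multiples of P until we hit Q = (6, 0):
  1P = (1, 6)
  2P = (7, 2)
  3P = (4, 9)
  4P = (9, 12)
  5P = (6, 0)
Match found at i = 5.

k = 5


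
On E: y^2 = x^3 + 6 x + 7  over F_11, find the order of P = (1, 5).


Compute successive multiples of P until we hit O:
  1P = (1, 5)
  2P = (2, 4)
  3P = (9, 3)
  4P = (10, 0)
  5P = (9, 8)
  6P = (2, 7)
  7P = (1, 6)
  8P = O

ord(P) = 8


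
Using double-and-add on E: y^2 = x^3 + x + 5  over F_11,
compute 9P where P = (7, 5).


k = 9 = 1001_2 (binary, LSB first: 1001)
Double-and-add from P = (7, 5):
  bit 0 = 1: acc = O + (7, 5) = (7, 5)
  bit 1 = 0: acc unchanged = (7, 5)
  bit 2 = 0: acc unchanged = (7, 5)
  bit 3 = 1: acc = (7, 5) + (2, 9) = (0, 7)

9P = (0, 7)


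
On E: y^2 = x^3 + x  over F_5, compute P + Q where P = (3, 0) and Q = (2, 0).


P != Q, so use the chord formula.
s = (y2 - y1) / (x2 - x1) = (0) / (4) mod 5 = 0
x3 = s^2 - x1 - x2 mod 5 = 0^2 - 3 - 2 = 0
y3 = s (x1 - x3) - y1 mod 5 = 0 * (3 - 0) - 0 = 0

P + Q = (0, 0)


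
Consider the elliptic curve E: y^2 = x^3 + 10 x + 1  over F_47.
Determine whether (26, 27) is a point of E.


Check whether y^2 = x^3 + 10 x + 1 (mod 47) for (x, y) = (26, 27).
LHS: y^2 = 27^2 mod 47 = 24
RHS: x^3 + 10 x + 1 = 26^3 + 10*26 + 1 mod 47 = 24
LHS = RHS

Yes, on the curve


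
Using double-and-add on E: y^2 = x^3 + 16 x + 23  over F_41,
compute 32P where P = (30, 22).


k = 32 = 100000_2 (binary, LSB first: 000001)
Double-and-add from P = (30, 22):
  bit 0 = 0: acc unchanged = O
  bit 1 = 0: acc unchanged = O
  bit 2 = 0: acc unchanged = O
  bit 3 = 0: acc unchanged = O
  bit 4 = 0: acc unchanged = O
  bit 5 = 1: acc = O + (3, 37) = (3, 37)

32P = (3, 37)


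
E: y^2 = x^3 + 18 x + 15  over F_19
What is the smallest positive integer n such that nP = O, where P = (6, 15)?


Compute successive multiples of P until we hit O:
  1P = (6, 15)
  2P = (14, 16)
  3P = (10, 13)
  4P = (8, 5)
  5P = (11, 10)
  6P = (3, 1)
  7P = (17, 16)
  8P = (7, 16)
  ... (continuing to 17P)
  17P = O

ord(P) = 17


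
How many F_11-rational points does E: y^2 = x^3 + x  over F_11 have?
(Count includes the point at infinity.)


For each x in F_11, count y with y^2 = x^3 + 1 x + 0 mod 11:
  x = 0: RHS = 0, y in [0]  -> 1 point(s)
  x = 5: RHS = 9, y in [3, 8]  -> 2 point(s)
  x = 7: RHS = 9, y in [3, 8]  -> 2 point(s)
  x = 8: RHS = 3, y in [5, 6]  -> 2 point(s)
  x = 9: RHS = 1, y in [1, 10]  -> 2 point(s)
  x = 10: RHS = 9, y in [3, 8]  -> 2 point(s)
Affine points: 11. Add the point at infinity: total = 12.

#E(F_11) = 12


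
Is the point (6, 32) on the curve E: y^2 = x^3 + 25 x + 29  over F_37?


Check whether y^2 = x^3 + 25 x + 29 (mod 37) for (x, y) = (6, 32).
LHS: y^2 = 32^2 mod 37 = 25
RHS: x^3 + 25 x + 29 = 6^3 + 25*6 + 29 mod 37 = 25
LHS = RHS

Yes, on the curve


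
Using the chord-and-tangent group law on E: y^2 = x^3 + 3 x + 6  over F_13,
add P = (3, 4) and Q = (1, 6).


P != Q, so use the chord formula.
s = (y2 - y1) / (x2 - x1) = (2) / (11) mod 13 = 12
x3 = s^2 - x1 - x2 mod 13 = 12^2 - 3 - 1 = 10
y3 = s (x1 - x3) - y1 mod 13 = 12 * (3 - 10) - 4 = 3

P + Q = (10, 3)


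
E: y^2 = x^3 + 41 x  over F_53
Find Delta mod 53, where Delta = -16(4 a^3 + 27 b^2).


4 a^3 + 27 b^2 = 4*41^3 + 27*0^2 = 275684 + 0 = 275684
Delta = -16 * (275684) = -4410944
Delta mod 53 = 34

Delta = 34 (mod 53)


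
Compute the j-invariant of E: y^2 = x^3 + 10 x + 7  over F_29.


Delta = -16(4 a^3 + 27 b^2) mod 29 = 5
-1728 * (4 a)^3 = -1728 * (4*10)^3 mod 29 = 22
j = 22 * 5^(-1) mod 29 = 16

j = 16 (mod 29)


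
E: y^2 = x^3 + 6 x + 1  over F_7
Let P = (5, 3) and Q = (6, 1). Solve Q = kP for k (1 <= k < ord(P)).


Enumerate multiples of P until we hit Q = (6, 1):
  1P = (5, 3)
  2P = (6, 1)
Match found at i = 2.

k = 2


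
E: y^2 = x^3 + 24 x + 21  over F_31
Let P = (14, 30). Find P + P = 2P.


Doubling: s = (3 x1^2 + a) / (2 y1)
s = (3*14^2 + 24) / (2*30) mod 31 = 4
x3 = s^2 - 2 x1 mod 31 = 4^2 - 2*14 = 19
y3 = s (x1 - x3) - y1 mod 31 = 4 * (14 - 19) - 30 = 12

2P = (19, 12)


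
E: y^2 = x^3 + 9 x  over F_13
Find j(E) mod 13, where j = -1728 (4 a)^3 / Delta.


Delta = -16(4 a^3 + 27 b^2) mod 13 = 1
-1728 * (4 a)^3 = -1728 * (4*9)^3 mod 13 = 12
j = 12 * 1^(-1) mod 13 = 12

j = 12 (mod 13)


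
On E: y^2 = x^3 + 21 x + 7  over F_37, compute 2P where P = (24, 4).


Doubling: s = (3 x1^2 + a) / (2 y1)
s = (3*24^2 + 21) / (2*4) mod 37 = 29
x3 = s^2 - 2 x1 mod 37 = 29^2 - 2*24 = 16
y3 = s (x1 - x3) - y1 mod 37 = 29 * (24 - 16) - 4 = 6

2P = (16, 6)


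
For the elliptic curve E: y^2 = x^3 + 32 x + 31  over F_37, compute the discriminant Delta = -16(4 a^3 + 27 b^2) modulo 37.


4 a^3 + 27 b^2 = 4*32^3 + 27*31^2 = 131072 + 25947 = 157019
Delta = -16 * (157019) = -2512304
Delta mod 37 = 33

Delta = 33 (mod 37)


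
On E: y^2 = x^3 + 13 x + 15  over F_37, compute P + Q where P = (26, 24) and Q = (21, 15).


P != Q, so use the chord formula.
s = (y2 - y1) / (x2 - x1) = (28) / (32) mod 37 = 24
x3 = s^2 - x1 - x2 mod 37 = 24^2 - 26 - 21 = 11
y3 = s (x1 - x3) - y1 mod 37 = 24 * (26 - 11) - 24 = 3

P + Q = (11, 3)


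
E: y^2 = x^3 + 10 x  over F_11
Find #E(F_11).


For each x in F_11, count y with y^2 = x^3 + 10 x + 0 mod 11:
  x = 0: RHS = 0, y in [0]  -> 1 point(s)
  x = 1: RHS = 0, y in [0]  -> 1 point(s)
  x = 4: RHS = 5, y in [4, 7]  -> 2 point(s)
  x = 6: RHS = 1, y in [1, 10]  -> 2 point(s)
  x = 8: RHS = 9, y in [3, 8]  -> 2 point(s)
  x = 9: RHS = 5, y in [4, 7]  -> 2 point(s)
  x = 10: RHS = 0, y in [0]  -> 1 point(s)
Affine points: 11. Add the point at infinity: total = 12.

#E(F_11) = 12


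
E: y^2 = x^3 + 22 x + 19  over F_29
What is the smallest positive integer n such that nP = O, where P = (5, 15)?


Compute successive multiples of P until we hit O:
  1P = (5, 15)
  2P = (3, 5)
  3P = (17, 12)
  4P = (27, 5)
  5P = (2, 10)
  6P = (28, 24)
  7P = (20, 22)
  8P = (26, 10)
  ... (continuing to 25P)
  25P = O

ord(P) = 25


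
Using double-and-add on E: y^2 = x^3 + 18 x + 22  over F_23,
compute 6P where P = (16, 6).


k = 6 = 110_2 (binary, LSB first: 011)
Double-and-add from P = (16, 6):
  bit 0 = 0: acc unchanged = O
  bit 1 = 1: acc = O + (9, 4) = (9, 4)
  bit 2 = 1: acc = (9, 4) + (6, 22) = (21, 22)

6P = (21, 22)


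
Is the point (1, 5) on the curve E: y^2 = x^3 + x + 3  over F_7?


Check whether y^2 = x^3 + 1 x + 3 (mod 7) for (x, y) = (1, 5).
LHS: y^2 = 5^2 mod 7 = 4
RHS: x^3 + 1 x + 3 = 1^3 + 1*1 + 3 mod 7 = 5
LHS != RHS

No, not on the curve


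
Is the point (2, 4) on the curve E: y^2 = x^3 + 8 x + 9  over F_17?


Check whether y^2 = x^3 + 8 x + 9 (mod 17) for (x, y) = (2, 4).
LHS: y^2 = 4^2 mod 17 = 16
RHS: x^3 + 8 x + 9 = 2^3 + 8*2 + 9 mod 17 = 16
LHS = RHS

Yes, on the curve


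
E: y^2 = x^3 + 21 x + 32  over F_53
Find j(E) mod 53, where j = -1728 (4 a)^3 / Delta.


Delta = -16(4 a^3 + 27 b^2) mod 53 = 18
-1728 * (4 a)^3 = -1728 * (4*21)^3 mod 53 = 52
j = 52 * 18^(-1) mod 53 = 50

j = 50 (mod 53)


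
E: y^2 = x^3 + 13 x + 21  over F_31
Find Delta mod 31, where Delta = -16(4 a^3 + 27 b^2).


4 a^3 + 27 b^2 = 4*13^3 + 27*21^2 = 8788 + 11907 = 20695
Delta = -16 * (20695) = -331120
Delta mod 31 = 22

Delta = 22 (mod 31)


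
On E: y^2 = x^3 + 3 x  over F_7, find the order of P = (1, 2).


Compute successive multiples of P until we hit O:
  1P = (1, 2)
  2P = (2, 0)
  3P = (1, 5)
  4P = O

ord(P) = 4


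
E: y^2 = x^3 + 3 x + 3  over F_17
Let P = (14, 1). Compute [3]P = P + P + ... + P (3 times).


k = 3 = 11_2 (binary, LSB first: 11)
Double-and-add from P = (14, 1):
  bit 0 = 1: acc = O + (14, 1) = (14, 1)
  bit 1 = 1: acc = (14, 1) + (10, 8) = (12, 4)

3P = (12, 4)


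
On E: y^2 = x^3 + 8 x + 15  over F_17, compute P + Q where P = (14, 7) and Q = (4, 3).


P != Q, so use the chord formula.
s = (y2 - y1) / (x2 - x1) = (13) / (7) mod 17 = 14
x3 = s^2 - x1 - x2 mod 17 = 14^2 - 14 - 4 = 8
y3 = s (x1 - x3) - y1 mod 17 = 14 * (14 - 8) - 7 = 9

P + Q = (8, 9)


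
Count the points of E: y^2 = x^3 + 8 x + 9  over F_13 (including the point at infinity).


For each x in F_13, count y with y^2 = x^3 + 8 x + 9 mod 13:
  x = 0: RHS = 9, y in [3, 10]  -> 2 point(s)
  x = 4: RHS = 1, y in [1, 12]  -> 2 point(s)
  x = 6: RHS = 0, y in [0]  -> 1 point(s)
  x = 8: RHS = 0, y in [0]  -> 1 point(s)
  x = 9: RHS = 4, y in [2, 11]  -> 2 point(s)
  x = 10: RHS = 10, y in [6, 7]  -> 2 point(s)
  x = 12: RHS = 0, y in [0]  -> 1 point(s)
Affine points: 11. Add the point at infinity: total = 12.

#E(F_13) = 12


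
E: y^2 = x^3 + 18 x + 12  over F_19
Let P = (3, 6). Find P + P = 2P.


Doubling: s = (3 x1^2 + a) / (2 y1)
s = (3*3^2 + 18) / (2*6) mod 19 = 18
x3 = s^2 - 2 x1 mod 19 = 18^2 - 2*3 = 14
y3 = s (x1 - x3) - y1 mod 19 = 18 * (3 - 14) - 6 = 5

2P = (14, 5)


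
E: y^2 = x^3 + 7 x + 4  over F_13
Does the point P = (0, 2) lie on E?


Check whether y^2 = x^3 + 7 x + 4 (mod 13) for (x, y) = (0, 2).
LHS: y^2 = 2^2 mod 13 = 4
RHS: x^3 + 7 x + 4 = 0^3 + 7*0 + 4 mod 13 = 4
LHS = RHS

Yes, on the curve


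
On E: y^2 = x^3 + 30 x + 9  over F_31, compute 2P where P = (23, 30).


Doubling: s = (3 x1^2 + a) / (2 y1)
s = (3*23^2 + 30) / (2*30) mod 31 = 13
x3 = s^2 - 2 x1 mod 31 = 13^2 - 2*23 = 30
y3 = s (x1 - x3) - y1 mod 31 = 13 * (23 - 30) - 30 = 3

2P = (30, 3)


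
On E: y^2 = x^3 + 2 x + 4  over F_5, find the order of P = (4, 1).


Compute successive multiples of P until we hit O:
  1P = (4, 1)
  2P = (2, 4)
  3P = (0, 3)
  4P = (0, 2)
  5P = (2, 1)
  6P = (4, 4)
  7P = O

ord(P) = 7


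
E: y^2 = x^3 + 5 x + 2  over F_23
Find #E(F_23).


For each x in F_23, count y with y^2 = x^3 + 5 x + 2 mod 23:
  x = 0: RHS = 2, y in [5, 18]  -> 2 point(s)
  x = 1: RHS = 8, y in [10, 13]  -> 2 point(s)
  x = 6: RHS = 18, y in [8, 15]  -> 2 point(s)
  x = 7: RHS = 12, y in [9, 14]  -> 2 point(s)
  x = 8: RHS = 2, y in [5, 18]  -> 2 point(s)
  x = 11: RHS = 8, y in [10, 13]  -> 2 point(s)
  x = 15: RHS = 2, y in [5, 18]  -> 2 point(s)
  x = 17: RHS = 9, y in [3, 20]  -> 2 point(s)
  x = 18: RHS = 13, y in [6, 17]  -> 2 point(s)
  x = 20: RHS = 6, y in [11, 12]  -> 2 point(s)
Affine points: 20. Add the point at infinity: total = 21.

#E(F_23) = 21


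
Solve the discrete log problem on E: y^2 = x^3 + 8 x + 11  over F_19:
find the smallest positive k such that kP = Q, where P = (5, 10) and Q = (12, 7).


Enumerate multiples of P until we hit Q = (12, 7):
  1P = (5, 10)
  2P = (1, 18)
  3P = (17, 14)
  4P = (14, 6)
  5P = (7, 12)
  6P = (8, 6)
  7P = (12, 12)
  8P = (11, 10)
  9P = (3, 9)
  10P = (16, 13)
  11P = (2, 15)
  12P = (0, 7)
  13P = (6, 16)
  14P = (6, 3)
  15P = (0, 12)
  16P = (2, 4)
  17P = (16, 6)
  18P = (3, 10)
  19P = (11, 9)
  20P = (12, 7)
Match found at i = 20.

k = 20


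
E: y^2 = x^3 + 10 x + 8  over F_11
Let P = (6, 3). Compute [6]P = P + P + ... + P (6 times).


k = 6 = 110_2 (binary, LSB first: 011)
Double-and-add from P = (6, 3):
  bit 0 = 0: acc unchanged = O
  bit 1 = 1: acc = O + (2, 6) = (2, 6)
  bit 2 = 1: acc = (2, 6) + (7, 5) = (6, 8)

6P = (6, 8)


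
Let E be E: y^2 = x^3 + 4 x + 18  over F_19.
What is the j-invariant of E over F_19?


Delta = -16(4 a^3 + 27 b^2) mod 19 = 13
-1728 * (4 a)^3 = -1728 * (4*4)^3 mod 19 = 11
j = 11 * 13^(-1) mod 19 = 14

j = 14 (mod 19)


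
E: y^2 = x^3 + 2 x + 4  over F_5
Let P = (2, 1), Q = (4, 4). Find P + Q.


P != Q, so use the chord formula.
s = (y2 - y1) / (x2 - x1) = (3) / (2) mod 5 = 4
x3 = s^2 - x1 - x2 mod 5 = 4^2 - 2 - 4 = 0
y3 = s (x1 - x3) - y1 mod 5 = 4 * (2 - 0) - 1 = 2

P + Q = (0, 2)


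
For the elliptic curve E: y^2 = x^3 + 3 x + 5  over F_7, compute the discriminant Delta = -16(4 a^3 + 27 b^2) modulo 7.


4 a^3 + 27 b^2 = 4*3^3 + 27*5^2 = 108 + 675 = 783
Delta = -16 * (783) = -12528
Delta mod 7 = 2

Delta = 2 (mod 7)


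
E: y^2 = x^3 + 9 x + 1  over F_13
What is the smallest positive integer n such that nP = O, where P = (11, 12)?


Compute successive multiples of P until we hit O:
  1P = (11, 12)
  2P = (7, 11)
  3P = (4, 6)
  4P = (12, 2)
  5P = (12, 11)
  6P = (4, 7)
  7P = (7, 2)
  8P = (11, 1)
  ... (continuing to 9P)
  9P = O

ord(P) = 9


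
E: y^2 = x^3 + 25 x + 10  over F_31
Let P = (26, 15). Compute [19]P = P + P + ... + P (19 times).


k = 19 = 10011_2 (binary, LSB first: 11001)
Double-and-add from P = (26, 15):
  bit 0 = 1: acc = O + (26, 15) = (26, 15)
  bit 1 = 1: acc = (26, 15) + (28, 30) = (10, 12)
  bit 2 = 0: acc unchanged = (10, 12)
  bit 3 = 0: acc unchanged = (10, 12)
  bit 4 = 1: acc = (10, 12) + (25, 27) = (28, 1)

19P = (28, 1)


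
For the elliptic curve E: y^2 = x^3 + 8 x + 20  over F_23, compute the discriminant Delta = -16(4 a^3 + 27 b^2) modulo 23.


4 a^3 + 27 b^2 = 4*8^3 + 27*20^2 = 2048 + 10800 = 12848
Delta = -16 * (12848) = -205568
Delta mod 23 = 6

Delta = 6 (mod 23)


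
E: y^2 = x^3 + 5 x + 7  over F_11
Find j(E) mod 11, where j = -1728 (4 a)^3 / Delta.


Delta = -16(4 a^3 + 27 b^2) mod 11 = 4
-1728 * (4 a)^3 = -1728 * (4*5)^3 mod 11 = 8
j = 8 * 4^(-1) mod 11 = 2

j = 2 (mod 11)


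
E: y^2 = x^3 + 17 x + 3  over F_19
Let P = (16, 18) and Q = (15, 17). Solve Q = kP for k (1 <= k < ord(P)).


Enumerate multiples of P until we hit Q = (15, 17):
  1P = (16, 18)
  2P = (15, 17)
Match found at i = 2.

k = 2


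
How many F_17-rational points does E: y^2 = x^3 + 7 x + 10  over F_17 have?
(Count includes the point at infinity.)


For each x in F_17, count y with y^2 = x^3 + 7 x + 10 mod 17:
  x = 1: RHS = 1, y in [1, 16]  -> 2 point(s)
  x = 2: RHS = 15, y in [7, 10]  -> 2 point(s)
  x = 4: RHS = 0, y in [0]  -> 1 point(s)
  x = 5: RHS = 0, y in [0]  -> 1 point(s)
  x = 6: RHS = 13, y in [8, 9]  -> 2 point(s)
  x = 8: RHS = 0, y in [0]  -> 1 point(s)
  x = 10: RHS = 9, y in [3, 14]  -> 2 point(s)
  x = 14: RHS = 13, y in [8, 9]  -> 2 point(s)
  x = 16: RHS = 2, y in [6, 11]  -> 2 point(s)
Affine points: 15. Add the point at infinity: total = 16.

#E(F_17) = 16


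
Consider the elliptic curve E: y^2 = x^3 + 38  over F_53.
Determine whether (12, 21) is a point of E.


Check whether y^2 = x^3 + 0 x + 38 (mod 53) for (x, y) = (12, 21).
LHS: y^2 = 21^2 mod 53 = 17
RHS: x^3 + 0 x + 38 = 12^3 + 0*12 + 38 mod 53 = 17
LHS = RHS

Yes, on the curve


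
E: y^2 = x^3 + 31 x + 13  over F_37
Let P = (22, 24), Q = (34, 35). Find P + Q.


P != Q, so use the chord formula.
s = (y2 - y1) / (x2 - x1) = (11) / (12) mod 37 = 4
x3 = s^2 - x1 - x2 mod 37 = 4^2 - 22 - 34 = 34
y3 = s (x1 - x3) - y1 mod 37 = 4 * (22 - 34) - 24 = 2

P + Q = (34, 2)


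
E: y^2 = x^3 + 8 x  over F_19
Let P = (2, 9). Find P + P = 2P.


Doubling: s = (3 x1^2 + a) / (2 y1)
s = (3*2^2 + 8) / (2*9) mod 19 = 18
x3 = s^2 - 2 x1 mod 19 = 18^2 - 2*2 = 16
y3 = s (x1 - x3) - y1 mod 19 = 18 * (2 - 16) - 9 = 5

2P = (16, 5)


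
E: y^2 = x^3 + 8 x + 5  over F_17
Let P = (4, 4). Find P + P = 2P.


Doubling: s = (3 x1^2 + a) / (2 y1)
s = (3*4^2 + 8) / (2*4) mod 17 = 7
x3 = s^2 - 2 x1 mod 17 = 7^2 - 2*4 = 7
y3 = s (x1 - x3) - y1 mod 17 = 7 * (4 - 7) - 4 = 9

2P = (7, 9)


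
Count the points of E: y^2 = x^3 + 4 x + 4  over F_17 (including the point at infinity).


For each x in F_17, count y with y^2 = x^3 + 4 x + 4 mod 17:
  x = 0: RHS = 4, y in [2, 15]  -> 2 point(s)
  x = 1: RHS = 9, y in [3, 14]  -> 2 point(s)
  x = 3: RHS = 9, y in [3, 14]  -> 2 point(s)
  x = 4: RHS = 16, y in [4, 13]  -> 2 point(s)
  x = 5: RHS = 13, y in [8, 9]  -> 2 point(s)
  x = 7: RHS = 1, y in [1, 16]  -> 2 point(s)
  x = 8: RHS = 4, y in [2, 15]  -> 2 point(s)
  x = 9: RHS = 4, y in [2, 15]  -> 2 point(s)
  x = 11: RHS = 2, y in [6, 11]  -> 2 point(s)
  x = 13: RHS = 9, y in [3, 14]  -> 2 point(s)
  x = 14: RHS = 16, y in [4, 13]  -> 2 point(s)
  x = 16: RHS = 16, y in [4, 13]  -> 2 point(s)
Affine points: 24. Add the point at infinity: total = 25.

#E(F_17) = 25


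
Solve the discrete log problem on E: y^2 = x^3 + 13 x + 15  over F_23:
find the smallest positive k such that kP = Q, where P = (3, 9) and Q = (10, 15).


Enumerate multiples of P until we hit Q = (10, 15):
  1P = (3, 9)
  2P = (12, 17)
  3P = (21, 21)
  4P = (2, 7)
  5P = (22, 22)
  6P = (10, 8)
  7P = (18, 3)
  8P = (4, 19)
  9P = (1, 11)
  10P = (20, 8)
  11P = (16, 8)
  12P = (7, 9)
  13P = (13, 14)
  14P = (13, 9)
  15P = (7, 14)
  16P = (16, 15)
  17P = (20, 15)
  18P = (1, 12)
  19P = (4, 4)
  20P = (18, 20)
  21P = (10, 15)
Match found at i = 21.

k = 21


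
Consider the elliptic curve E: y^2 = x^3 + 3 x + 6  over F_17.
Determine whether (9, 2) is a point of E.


Check whether y^2 = x^3 + 3 x + 6 (mod 17) for (x, y) = (9, 2).
LHS: y^2 = 2^2 mod 17 = 4
RHS: x^3 + 3 x + 6 = 9^3 + 3*9 + 6 mod 17 = 14
LHS != RHS

No, not on the curve


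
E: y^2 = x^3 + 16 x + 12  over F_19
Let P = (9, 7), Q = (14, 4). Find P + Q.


P != Q, so use the chord formula.
s = (y2 - y1) / (x2 - x1) = (16) / (5) mod 19 = 7
x3 = s^2 - x1 - x2 mod 19 = 7^2 - 9 - 14 = 7
y3 = s (x1 - x3) - y1 mod 19 = 7 * (9 - 7) - 7 = 7

P + Q = (7, 7)


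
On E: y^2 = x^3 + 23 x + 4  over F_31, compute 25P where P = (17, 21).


k = 25 = 11001_2 (binary, LSB first: 10011)
Double-and-add from P = (17, 21):
  bit 0 = 1: acc = O + (17, 21) = (17, 21)
  bit 1 = 0: acc unchanged = (17, 21)
  bit 2 = 0: acc unchanged = (17, 21)
  bit 3 = 1: acc = (17, 21) + (0, 2) = (16, 2)
  bit 4 = 1: acc = (16, 2) + (4, 6) = (18, 9)

25P = (18, 9)


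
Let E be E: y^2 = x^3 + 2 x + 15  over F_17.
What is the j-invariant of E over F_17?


Delta = -16(4 a^3 + 27 b^2) mod 17 = 4
-1728 * (4 a)^3 = -1728 * (4*2)^3 mod 17 = 12
j = 12 * 4^(-1) mod 17 = 3

j = 3 (mod 17)


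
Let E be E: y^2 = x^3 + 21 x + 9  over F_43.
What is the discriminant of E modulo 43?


4 a^3 + 27 b^2 = 4*21^3 + 27*9^2 = 37044 + 2187 = 39231
Delta = -16 * (39231) = -627696
Delta mod 43 = 18

Delta = 18 (mod 43)


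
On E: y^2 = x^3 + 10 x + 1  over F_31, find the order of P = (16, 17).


Compute successive multiples of P until we hit O:
  1P = (16, 17)
  2P = (0, 30)
  3P = (9, 18)
  4P = (25, 2)
  5P = (10, 4)
  6P = (14, 8)
  7P = (29, 2)
  8P = (22, 9)
  ... (continuing to 24P)
  24P = O

ord(P) = 24


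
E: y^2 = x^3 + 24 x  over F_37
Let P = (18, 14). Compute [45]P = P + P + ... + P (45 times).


k = 45 = 101101_2 (binary, LSB first: 101101)
Double-and-add from P = (18, 14):
  bit 0 = 1: acc = O + (18, 14) = (18, 14)
  bit 1 = 0: acc unchanged = (18, 14)
  bit 2 = 1: acc = (18, 14) + (7, 17) = (24, 28)
  bit 3 = 1: acc = (24, 28) + (16, 15) = (6, 29)
  bit 4 = 0: acc unchanged = (6, 29)
  bit 5 = 1: acc = (6, 29) + (11, 2) = (24, 9)

45P = (24, 9)


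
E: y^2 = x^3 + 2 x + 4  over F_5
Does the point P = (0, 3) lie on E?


Check whether y^2 = x^3 + 2 x + 4 (mod 5) for (x, y) = (0, 3).
LHS: y^2 = 3^2 mod 5 = 4
RHS: x^3 + 2 x + 4 = 0^3 + 2*0 + 4 mod 5 = 4
LHS = RHS

Yes, on the curve


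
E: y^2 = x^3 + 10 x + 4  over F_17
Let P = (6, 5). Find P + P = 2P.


Doubling: s = (3 x1^2 + a) / (2 y1)
s = (3*6^2 + 10) / (2*5) mod 17 = 5
x3 = s^2 - 2 x1 mod 17 = 5^2 - 2*6 = 13
y3 = s (x1 - x3) - y1 mod 17 = 5 * (6 - 13) - 5 = 11

2P = (13, 11)


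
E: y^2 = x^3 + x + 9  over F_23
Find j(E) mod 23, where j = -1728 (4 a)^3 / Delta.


Delta = -16(4 a^3 + 27 b^2) mod 23 = 19
-1728 * (4 a)^3 = -1728 * (4*1)^3 mod 23 = 15
j = 15 * 19^(-1) mod 23 = 2

j = 2 (mod 23)


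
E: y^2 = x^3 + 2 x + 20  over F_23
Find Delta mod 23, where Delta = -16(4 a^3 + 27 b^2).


4 a^3 + 27 b^2 = 4*2^3 + 27*20^2 = 32 + 10800 = 10832
Delta = -16 * (10832) = -173312
Delta mod 23 = 16

Delta = 16 (mod 23)


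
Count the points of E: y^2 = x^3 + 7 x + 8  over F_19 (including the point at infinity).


For each x in F_19, count y with y^2 = x^3 + 7 x + 8 mod 19:
  x = 1: RHS = 16, y in [4, 15]  -> 2 point(s)
  x = 2: RHS = 11, y in [7, 12]  -> 2 point(s)
  x = 4: RHS = 5, y in [9, 10]  -> 2 point(s)
  x = 5: RHS = 16, y in [4, 15]  -> 2 point(s)
  x = 6: RHS = 0, y in [0]  -> 1 point(s)
  x = 7: RHS = 1, y in [1, 18]  -> 2 point(s)
  x = 8: RHS = 6, y in [5, 14]  -> 2 point(s)
  x = 13: RHS = 16, y in [4, 15]  -> 2 point(s)
  x = 14: RHS = 0, y in [0]  -> 1 point(s)
  x = 15: RHS = 11, y in [7, 12]  -> 2 point(s)
  x = 16: RHS = 17, y in [6, 13]  -> 2 point(s)
  x = 17: RHS = 5, y in [9, 10]  -> 2 point(s)
  x = 18: RHS = 0, y in [0]  -> 1 point(s)
Affine points: 23. Add the point at infinity: total = 24.

#E(F_19) = 24


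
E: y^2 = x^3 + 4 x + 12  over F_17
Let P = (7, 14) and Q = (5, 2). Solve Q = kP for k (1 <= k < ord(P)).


Enumerate multiples of P until we hit Q = (5, 2):
  1P = (7, 14)
  2P = (5, 15)
  3P = (1, 0)
  4P = (5, 2)
Match found at i = 4.

k = 4


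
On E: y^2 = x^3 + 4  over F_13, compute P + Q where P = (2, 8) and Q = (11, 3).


P != Q, so use the chord formula.
s = (y2 - y1) / (x2 - x1) = (8) / (9) mod 13 = 11
x3 = s^2 - x1 - x2 mod 13 = 11^2 - 2 - 11 = 4
y3 = s (x1 - x3) - y1 mod 13 = 11 * (2 - 4) - 8 = 9

P + Q = (4, 9)


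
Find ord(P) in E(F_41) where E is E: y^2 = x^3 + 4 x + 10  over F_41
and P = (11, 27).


Compute successive multiples of P until we hit O:
  1P = (11, 27)
  2P = (28, 4)
  3P = (0, 16)
  4P = (31, 35)
  5P = (9, 23)
  6P = (25, 27)
  7P = (5, 14)
  8P = (24, 20)
  ... (continuing to 17P)
  17P = O

ord(P) = 17


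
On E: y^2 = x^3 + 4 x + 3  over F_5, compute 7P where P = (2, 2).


k = 7 = 111_2 (binary, LSB first: 111)
Double-and-add from P = (2, 2):
  bit 0 = 1: acc = O + (2, 2) = (2, 2)
  bit 1 = 1: acc = (2, 2) + (2, 3) = O
  bit 2 = 1: acc = O + (2, 2) = (2, 2)

7P = (2, 2)


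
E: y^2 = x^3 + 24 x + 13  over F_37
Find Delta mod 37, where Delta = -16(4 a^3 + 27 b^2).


4 a^3 + 27 b^2 = 4*24^3 + 27*13^2 = 55296 + 4563 = 59859
Delta = -16 * (59859) = -957744
Delta mod 37 = 1

Delta = 1 (mod 37)


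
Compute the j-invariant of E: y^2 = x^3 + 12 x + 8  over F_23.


Delta = -16(4 a^3 + 27 b^2) mod 23 = 13
-1728 * (4 a)^3 = -1728 * (4*12)^3 mod 23 = 22
j = 22 * 13^(-1) mod 23 = 7

j = 7 (mod 23)


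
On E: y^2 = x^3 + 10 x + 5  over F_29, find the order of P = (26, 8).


Compute successive multiples of P until we hit O:
  1P = (26, 8)
  2P = (28, 20)
  3P = (11, 24)
  4P = (1, 4)
  5P = (3, 27)
  6P = (6, 7)
  7P = (21, 14)
  8P = (2, 27)
  ... (continuing to 31P)
  31P = O

ord(P) = 31


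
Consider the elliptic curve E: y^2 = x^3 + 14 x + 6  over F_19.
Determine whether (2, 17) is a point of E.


Check whether y^2 = x^3 + 14 x + 6 (mod 19) for (x, y) = (2, 17).
LHS: y^2 = 17^2 mod 19 = 4
RHS: x^3 + 14 x + 6 = 2^3 + 14*2 + 6 mod 19 = 4
LHS = RHS

Yes, on the curve


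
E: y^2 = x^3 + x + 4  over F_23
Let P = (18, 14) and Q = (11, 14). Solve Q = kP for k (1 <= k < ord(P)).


Enumerate multiples of P until we hit Q = (11, 14):
  1P = (18, 14)
  2P = (0, 2)
  3P = (8, 8)
  4P = (13, 12)
  5P = (17, 14)
  6P = (11, 9)
  7P = (10, 18)
  8P = (1, 12)
  9P = (22, 18)
  10P = (7, 20)
  11P = (4, 16)
  12P = (9, 11)
  13P = (14, 18)
  14P = (15, 6)
  15P = (15, 17)
  16P = (14, 5)
  17P = (9, 12)
  18P = (4, 7)
  19P = (7, 3)
  20P = (22, 5)
  21P = (1, 11)
  22P = (10, 5)
  23P = (11, 14)
Match found at i = 23.

k = 23


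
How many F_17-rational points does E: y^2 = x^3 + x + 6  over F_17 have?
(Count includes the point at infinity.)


For each x in F_17, count y with y^2 = x^3 + 1 x + 6 mod 17:
  x = 1: RHS = 8, y in [5, 12]  -> 2 point(s)
  x = 2: RHS = 16, y in [4, 13]  -> 2 point(s)
  x = 3: RHS = 2, y in [6, 11]  -> 2 point(s)
  x = 5: RHS = 0, y in [0]  -> 1 point(s)
  x = 7: RHS = 16, y in [4, 13]  -> 2 point(s)
  x = 8: RHS = 16, y in [4, 13]  -> 2 point(s)
  x = 9: RHS = 13, y in [8, 9]  -> 2 point(s)
  x = 10: RHS = 13, y in [8, 9]  -> 2 point(s)
  x = 15: RHS = 13, y in [8, 9]  -> 2 point(s)
  x = 16: RHS = 4, y in [2, 15]  -> 2 point(s)
Affine points: 19. Add the point at infinity: total = 20.

#E(F_17) = 20


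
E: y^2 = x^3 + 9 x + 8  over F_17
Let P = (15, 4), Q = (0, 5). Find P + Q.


P != Q, so use the chord formula.
s = (y2 - y1) / (x2 - x1) = (1) / (2) mod 17 = 9
x3 = s^2 - x1 - x2 mod 17 = 9^2 - 15 - 0 = 15
y3 = s (x1 - x3) - y1 mod 17 = 9 * (15 - 15) - 4 = 13

P + Q = (15, 13)


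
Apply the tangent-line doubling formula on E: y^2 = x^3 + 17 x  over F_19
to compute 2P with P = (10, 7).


Doubling: s = (3 x1^2 + a) / (2 y1)
s = (3*10^2 + 17) / (2*7) mod 19 = 5
x3 = s^2 - 2 x1 mod 19 = 5^2 - 2*10 = 5
y3 = s (x1 - x3) - y1 mod 19 = 5 * (10 - 5) - 7 = 18

2P = (5, 18)


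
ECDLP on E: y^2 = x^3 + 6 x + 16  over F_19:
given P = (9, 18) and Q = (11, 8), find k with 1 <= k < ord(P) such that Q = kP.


Enumerate multiples of P until we hit Q = (11, 8):
  1P = (9, 18)
  2P = (2, 13)
  3P = (12, 7)
  4P = (3, 17)
  5P = (16, 3)
  6P = (11, 8)
Match found at i = 6.

k = 6


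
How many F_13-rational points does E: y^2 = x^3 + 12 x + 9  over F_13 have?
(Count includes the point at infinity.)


For each x in F_13, count y with y^2 = x^3 + 12 x + 9 mod 13:
  x = 0: RHS = 9, y in [3, 10]  -> 2 point(s)
  x = 1: RHS = 9, y in [3, 10]  -> 2 point(s)
  x = 4: RHS = 4, y in [2, 11]  -> 2 point(s)
  x = 5: RHS = 12, y in [5, 8]  -> 2 point(s)
  x = 9: RHS = 1, y in [1, 12]  -> 2 point(s)
  x = 11: RHS = 3, y in [4, 9]  -> 2 point(s)
  x = 12: RHS = 9, y in [3, 10]  -> 2 point(s)
Affine points: 14. Add the point at infinity: total = 15.

#E(F_13) = 15


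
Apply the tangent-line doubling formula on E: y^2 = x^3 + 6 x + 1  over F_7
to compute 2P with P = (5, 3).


Doubling: s = (3 x1^2 + a) / (2 y1)
s = (3*5^2 + 6) / (2*3) mod 7 = 3
x3 = s^2 - 2 x1 mod 7 = 3^2 - 2*5 = 6
y3 = s (x1 - x3) - y1 mod 7 = 3 * (5 - 6) - 3 = 1

2P = (6, 1)


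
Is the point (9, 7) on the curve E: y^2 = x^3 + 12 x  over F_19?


Check whether y^2 = x^3 + 12 x + 0 (mod 19) for (x, y) = (9, 7).
LHS: y^2 = 7^2 mod 19 = 11
RHS: x^3 + 12 x + 0 = 9^3 + 12*9 + 0 mod 19 = 1
LHS != RHS

No, not on the curve


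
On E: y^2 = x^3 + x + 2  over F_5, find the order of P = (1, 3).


Compute successive multiples of P until we hit O:
  1P = (1, 3)
  2P = (4, 0)
  3P = (1, 2)
  4P = O

ord(P) = 4


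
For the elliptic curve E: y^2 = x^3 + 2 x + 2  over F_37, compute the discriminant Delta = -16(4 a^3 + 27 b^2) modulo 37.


4 a^3 + 27 b^2 = 4*2^3 + 27*2^2 = 32 + 108 = 140
Delta = -16 * (140) = -2240
Delta mod 37 = 17

Delta = 17 (mod 37)


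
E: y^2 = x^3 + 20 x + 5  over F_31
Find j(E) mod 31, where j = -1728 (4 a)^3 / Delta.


Delta = -16(4 a^3 + 27 b^2) mod 31 = 15
-1728 * (4 a)^3 = -1728 * (4*20)^3 mod 31 = 1
j = 1 * 15^(-1) mod 31 = 29

j = 29 (mod 31)


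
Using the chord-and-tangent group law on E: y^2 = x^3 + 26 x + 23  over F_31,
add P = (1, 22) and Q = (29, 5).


P != Q, so use the chord formula.
s = (y2 - y1) / (x2 - x1) = (14) / (28) mod 31 = 16
x3 = s^2 - x1 - x2 mod 31 = 16^2 - 1 - 29 = 9
y3 = s (x1 - x3) - y1 mod 31 = 16 * (1 - 9) - 22 = 5

P + Q = (9, 5)


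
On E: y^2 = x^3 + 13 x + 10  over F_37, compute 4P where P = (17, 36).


k = 4 = 100_2 (binary, LSB first: 001)
Double-and-add from P = (17, 36):
  bit 0 = 0: acc unchanged = O
  bit 1 = 0: acc unchanged = O
  bit 2 = 1: acc = O + (0, 26) = (0, 26)

4P = (0, 26)


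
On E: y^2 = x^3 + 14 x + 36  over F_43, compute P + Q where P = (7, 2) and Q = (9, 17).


P != Q, so use the chord formula.
s = (y2 - y1) / (x2 - x1) = (15) / (2) mod 43 = 29
x3 = s^2 - x1 - x2 mod 43 = 29^2 - 7 - 9 = 8
y3 = s (x1 - x3) - y1 mod 43 = 29 * (7 - 8) - 2 = 12

P + Q = (8, 12)


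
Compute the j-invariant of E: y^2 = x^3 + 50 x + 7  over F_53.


Delta = -16(4 a^3 + 27 b^2) mod 53 = 11
-1728 * (4 a)^3 = -1728 * (4*50)^3 mod 53 = 17
j = 17 * 11^(-1) mod 53 = 16

j = 16 (mod 53)


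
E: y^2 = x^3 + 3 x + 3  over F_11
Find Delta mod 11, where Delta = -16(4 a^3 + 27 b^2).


4 a^3 + 27 b^2 = 4*3^3 + 27*3^2 = 108 + 243 = 351
Delta = -16 * (351) = -5616
Delta mod 11 = 5

Delta = 5 (mod 11)


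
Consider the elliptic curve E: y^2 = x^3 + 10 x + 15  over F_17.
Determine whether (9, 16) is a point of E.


Check whether y^2 = x^3 + 10 x + 15 (mod 17) for (x, y) = (9, 16).
LHS: y^2 = 16^2 mod 17 = 1
RHS: x^3 + 10 x + 15 = 9^3 + 10*9 + 15 mod 17 = 1
LHS = RHS

Yes, on the curve


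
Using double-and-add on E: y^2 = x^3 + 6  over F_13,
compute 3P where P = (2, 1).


k = 3 = 11_2 (binary, LSB first: 11)
Double-and-add from P = (2, 1):
  bit 0 = 1: acc = O + (2, 1) = (2, 1)
  bit 1 = 1: acc = (2, 1) + (6, 1) = (5, 12)

3P = (5, 12)


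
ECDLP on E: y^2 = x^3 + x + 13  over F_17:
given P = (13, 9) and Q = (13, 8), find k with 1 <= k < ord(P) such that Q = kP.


Enumerate multiples of P until we hit Q = (13, 8):
  1P = (13, 9)
  2P = (12, 6)
  3P = (1, 10)
  4P = (1, 7)
  5P = (12, 11)
  6P = (13, 8)
Match found at i = 6.

k = 6
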